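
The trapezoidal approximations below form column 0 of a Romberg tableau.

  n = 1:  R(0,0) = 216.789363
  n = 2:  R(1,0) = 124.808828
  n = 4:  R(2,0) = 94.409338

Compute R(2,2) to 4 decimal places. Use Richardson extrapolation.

83.6180

Richardson extrapolation on the trapezoidal column (denominator 4−1=3):
R(1,1) = (4·124.808828 − 216.789363) / 3 = 94.148650
R(2,1) = 94.409338 + (94.409338 − 124.808828)/3 = 84.276175
R(2,2) = (16·84.276175 − 94.148650) / 15 = 83.618010
(Column j=1 coincides with Simpson's rule on the same nodes.)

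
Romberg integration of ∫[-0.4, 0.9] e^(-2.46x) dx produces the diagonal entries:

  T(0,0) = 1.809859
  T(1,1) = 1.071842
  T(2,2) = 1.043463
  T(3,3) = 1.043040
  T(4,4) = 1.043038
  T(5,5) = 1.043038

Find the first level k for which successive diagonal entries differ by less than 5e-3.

k = 3

|T(1,1) − T(0,0)| = 0.738017 ≥ 5e-3
|T(2,2) − T(1,1)| = 0.028379 ≥ 5e-3
|T(3,3) − T(2,2)| = 0.000423 < 5e-3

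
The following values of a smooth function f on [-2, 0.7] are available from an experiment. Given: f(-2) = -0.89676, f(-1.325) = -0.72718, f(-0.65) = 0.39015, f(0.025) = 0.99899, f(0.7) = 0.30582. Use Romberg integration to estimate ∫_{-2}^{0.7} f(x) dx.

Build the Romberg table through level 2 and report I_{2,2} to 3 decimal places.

I_{0,0} (trapezoid, 1 panel, h=2.7000): -0.79777
I_{1,0} (trapezoid, 2 panels, h=1.3500): 0.12782
I_{2,0} (trapezoid, 4 panels, h=0.6750): 0.24738
I_{1,1} = 0.12782 + (0.12782 − (-0.79777))/3 = 0.43635
I_{2,1} = 0.24738 + (0.24738 − 0.12782)/3 = 0.28723
I_{2,2} = 0.28723 + (0.28723 − 0.43635)/15 = 0.27729

0.277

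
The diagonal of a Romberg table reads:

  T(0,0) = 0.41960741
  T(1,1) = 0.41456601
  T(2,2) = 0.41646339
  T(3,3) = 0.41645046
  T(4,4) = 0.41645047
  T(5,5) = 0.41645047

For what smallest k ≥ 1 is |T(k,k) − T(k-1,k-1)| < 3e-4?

|T(1,1) − T(0,0)| = 0.00504140 ≥ 3e-4
|T(2,2) − T(1,1)| = 0.00189738 ≥ 3e-4
|T(3,3) − T(2,2)| = 0.00001293 < 3e-4

k = 3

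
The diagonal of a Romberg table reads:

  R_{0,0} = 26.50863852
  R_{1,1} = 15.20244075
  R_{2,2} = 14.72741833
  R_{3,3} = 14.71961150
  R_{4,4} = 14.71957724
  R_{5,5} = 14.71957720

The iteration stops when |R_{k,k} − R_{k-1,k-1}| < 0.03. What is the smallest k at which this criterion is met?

k = 3

|R_{1,1} − R_{0,0}| = 11.30619777 ≥ 0.03
|R_{2,2} − R_{1,1}| = 0.47502242 ≥ 0.03
|R_{3,3} − R_{2,2}| = 0.00780683 < 0.03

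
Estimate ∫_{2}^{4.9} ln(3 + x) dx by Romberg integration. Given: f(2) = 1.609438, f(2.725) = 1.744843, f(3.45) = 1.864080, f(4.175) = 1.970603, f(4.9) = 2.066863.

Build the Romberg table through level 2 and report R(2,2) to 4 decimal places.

R(0,0) (trapezoid, 1 panel, h=2.9000): 5.330636
R(1,0) (trapezoid, 2 panels, h=1.4500): 5.368234
R(2,0) (trapezoid, 4 panels, h=0.7250): 5.377815
R(1,1) = 5.368234 + (5.368234 − 5.330636)/3 = 5.380767
R(2,1) = 5.377815 + (5.377815 − 5.368234)/3 = 5.381009
R(2,2) = 5.381009 + (5.381009 − 5.380767)/15 = 5.381025

5.3810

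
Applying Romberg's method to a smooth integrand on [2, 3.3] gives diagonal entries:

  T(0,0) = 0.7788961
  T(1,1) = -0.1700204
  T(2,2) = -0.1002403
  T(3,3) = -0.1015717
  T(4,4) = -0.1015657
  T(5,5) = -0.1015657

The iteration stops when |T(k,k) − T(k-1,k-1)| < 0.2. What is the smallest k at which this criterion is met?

k = 2

|T(1,1) − T(0,0)| = 0.9489165 ≥ 0.2
|T(2,2) − T(1,1)| = 0.0697801 < 0.2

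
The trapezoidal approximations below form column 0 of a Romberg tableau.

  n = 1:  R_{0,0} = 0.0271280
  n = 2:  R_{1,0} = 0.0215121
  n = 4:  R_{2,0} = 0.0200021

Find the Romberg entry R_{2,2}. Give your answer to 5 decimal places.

0.01949

Richardson extrapolation on the trapezoidal column (denominator 4−1=3):
R_{1,1} = 0.0215121 + (0.0215121 − 0.0271280)/3 = 0.0196401
R_{2,1} = 0.0200021 + (0.0200021 − 0.0215121)/3 = 0.0194988
R_{2,2} = (16·0.0194988 − 0.0196401) / 15 = 0.0194894
(Column j=1 coincides with Simpson's rule on the same nodes.)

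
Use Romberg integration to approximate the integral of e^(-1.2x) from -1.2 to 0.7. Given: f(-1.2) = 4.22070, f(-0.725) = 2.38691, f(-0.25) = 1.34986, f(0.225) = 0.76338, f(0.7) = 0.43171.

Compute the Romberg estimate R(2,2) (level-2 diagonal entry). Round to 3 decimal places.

3.158

R(0,0) (trapezoid, 1 panel, h=1.9000): 4.41979
R(1,0) (trapezoid, 2 panels, h=0.9500): 3.49226
R(2,0) (trapezoid, 4 panels, h=0.4750): 3.24252
R(1,1) = 3.49226 + (3.49226 − 4.41979)/3 = 3.18308
R(2,1) = 3.24252 + (3.24252 − 3.49226)/3 = 3.15927
R(2,2) = 3.15927 + (3.15927 − 3.18308)/15 = 3.15768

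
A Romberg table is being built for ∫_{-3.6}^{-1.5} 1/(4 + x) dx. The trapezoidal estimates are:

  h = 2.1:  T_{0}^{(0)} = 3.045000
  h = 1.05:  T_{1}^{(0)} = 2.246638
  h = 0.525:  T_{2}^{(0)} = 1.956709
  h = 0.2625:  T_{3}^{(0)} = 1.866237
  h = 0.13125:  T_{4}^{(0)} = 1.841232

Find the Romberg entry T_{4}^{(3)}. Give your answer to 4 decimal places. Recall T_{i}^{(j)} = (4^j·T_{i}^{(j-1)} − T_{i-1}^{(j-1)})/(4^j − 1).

1.8327

T_{2}^{(1)} = 1.956709 + (1.956709 − 2.246638)/3 = 1.860066
T_{3}^{(1)} = 1.866237 + (1.866237 − 1.956709)/3 = 1.836080
T_{4}^{(1)} = 1.841232 + (1.841232 − 1.866237)/3 = 1.832897
T_{3}^{(2)} = 1.836080 + (1.836080 − 1.860066)/15 = 1.834481
T_{4}^{(2)} = (16·1.832897 − 1.836080) / 15 = 1.832685
T_{4}^{(3)} = (64·1.832685 − 1.834481) / 63 = 1.832656
(Column j=1 coincides with Simpson's rule on the same nodes.)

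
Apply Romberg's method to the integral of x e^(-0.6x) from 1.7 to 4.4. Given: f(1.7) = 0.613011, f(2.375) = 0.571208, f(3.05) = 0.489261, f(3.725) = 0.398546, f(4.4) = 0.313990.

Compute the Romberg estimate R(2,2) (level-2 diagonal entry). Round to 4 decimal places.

1.3018

R(0,0) (trapezoid, 1 panel, h=2.7000): 1.251451
R(1,0) (trapezoid, 2 panels, h=1.3500): 1.286228
R(2,0) (trapezoid, 4 panels, h=0.6750): 1.297698
R(1,1) = 1.286228 + (1.286228 − 1.251451)/3 = 1.297820
R(2,1) = 1.297698 + (1.297698 − 1.286228)/3 = 1.301521
R(2,2) = 1.301521 + (1.301521 − 1.297820)/15 = 1.301768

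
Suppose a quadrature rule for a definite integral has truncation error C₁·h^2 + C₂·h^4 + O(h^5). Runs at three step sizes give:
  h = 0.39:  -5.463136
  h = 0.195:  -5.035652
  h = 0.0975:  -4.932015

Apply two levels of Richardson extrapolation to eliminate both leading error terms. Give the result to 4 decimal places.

First eliminate the h^2 term (factor 2^2 = 4):
  B₁ = (4·(-5.035652) − (-5.463136))/3 = -4.893157
  B₂ = (4·(-4.932015) − (-5.035652))/3 = -4.897469
Then eliminate the h^4 term (factor 2^4 = 16):
  (16·(-4.897469) − (-4.893157))/15 = -4.897756

-4.8978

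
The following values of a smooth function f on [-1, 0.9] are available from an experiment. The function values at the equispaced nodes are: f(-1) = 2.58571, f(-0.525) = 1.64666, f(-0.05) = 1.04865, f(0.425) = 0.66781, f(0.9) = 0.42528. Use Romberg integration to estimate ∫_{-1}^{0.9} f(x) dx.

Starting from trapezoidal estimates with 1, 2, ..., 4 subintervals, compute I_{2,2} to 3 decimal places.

I_{0,0} (trapezoid, 1 panel, h=1.9000): 2.86044
I_{1,0} (trapezoid, 2 panels, h=0.9500): 2.42644
I_{2,0} (trapezoid, 4 panels, h=0.4750): 2.31259
I_{1,1} = 2.42644 + (2.42644 − 2.86044)/3 = 2.28177
I_{2,1} = 2.31259 + (2.31259 − 2.42644)/3 = 2.27464
I_{2,2} = 2.27464 + (2.27464 − 2.28177)/15 = 2.27416

2.274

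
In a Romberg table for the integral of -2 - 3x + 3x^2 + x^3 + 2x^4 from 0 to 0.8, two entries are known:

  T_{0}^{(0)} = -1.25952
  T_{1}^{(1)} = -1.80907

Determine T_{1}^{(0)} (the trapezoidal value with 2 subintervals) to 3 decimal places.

From T_{1}^{(1)} = (4·T_{1}^{(0)} − T_{0}^{(0)})/3, solve for T_{1}^{(0)}:
4·T_{1}^{(0)} = 3·(-1.80907) + (-1.25952) = -6.68673
T_{1}^{(0)} = -1.67168

-1.672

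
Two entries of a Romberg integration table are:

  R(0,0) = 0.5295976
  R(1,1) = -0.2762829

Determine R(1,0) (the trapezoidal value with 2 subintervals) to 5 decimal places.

From R(1,1) = (4·R(1,0) − R(0,0))/3, solve for R(1,0):
4·R(1,0) = 3·(-0.2762829) + 0.5295976 = -0.2992511
R(1,0) = -0.0748128

-0.07481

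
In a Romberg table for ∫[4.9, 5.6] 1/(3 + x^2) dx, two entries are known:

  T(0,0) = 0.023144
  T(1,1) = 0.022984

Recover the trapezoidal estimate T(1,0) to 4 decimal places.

0.0230

From T(1,1) = (4·T(1,0) − T(0,0))/3, solve for T(1,0):
4·T(1,0) = 3·0.022984 + 0.023144 = 0.092096
T(1,0) = 0.023024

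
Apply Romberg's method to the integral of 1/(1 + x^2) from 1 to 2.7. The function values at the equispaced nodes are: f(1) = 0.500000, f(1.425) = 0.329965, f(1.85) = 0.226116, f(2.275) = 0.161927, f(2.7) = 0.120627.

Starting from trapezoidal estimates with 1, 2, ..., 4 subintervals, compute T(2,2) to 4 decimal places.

0.4306

T(0,0) (trapezoid, 1 panel, h=1.7000): 0.527533
T(1,0) (trapezoid, 2 panels, h=0.8500): 0.455965
T(2,0) (trapezoid, 4 panels, h=0.4250): 0.437037
T(1,1) = 0.455965 + (0.455965 − 0.527533)/3 = 0.432109
T(2,1) = 0.437037 + (0.437037 − 0.455965)/3 = 0.430728
T(2,2) = 0.430728 + (0.430728 − 0.432109)/15 = 0.430636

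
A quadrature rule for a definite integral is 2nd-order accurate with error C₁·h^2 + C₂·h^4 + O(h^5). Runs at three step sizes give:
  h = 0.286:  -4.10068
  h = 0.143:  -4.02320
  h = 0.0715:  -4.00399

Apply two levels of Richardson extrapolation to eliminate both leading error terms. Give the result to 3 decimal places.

First eliminate the h^2 term (factor 2^2 = 4):
  B₁ = (4·(-4.02320) − (-4.10068))/3 = -3.99737
  B₂ = (4·(-4.00399) − (-4.02320))/3 = -3.99759
Then eliminate the h^4 term (factor 2^4 = 16):
  (16·(-3.99759) − (-3.99737))/15 = -3.99760

-3.998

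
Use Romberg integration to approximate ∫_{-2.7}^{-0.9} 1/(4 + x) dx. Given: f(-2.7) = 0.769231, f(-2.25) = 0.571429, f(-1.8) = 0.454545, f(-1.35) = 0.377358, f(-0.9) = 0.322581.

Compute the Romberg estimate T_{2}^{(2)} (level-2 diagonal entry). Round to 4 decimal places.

T_{0}^{(0)} (trapezoid, 1 panel, h=1.8000): 0.982631
T_{1}^{(0)} (trapezoid, 2 panels, h=0.9000): 0.900406
T_{2}^{(0)} (trapezoid, 4 panels, h=0.4500): 0.877157
T_{1}^{(1)} = 0.900406 + (0.900406 − 0.982631)/3 = 0.872998
T_{2}^{(1)} = 0.877157 + (0.877157 − 0.900406)/3 = 0.869407
T_{2}^{(2)} = 0.869407 + (0.869407 − 0.872998)/15 = 0.869168

0.8692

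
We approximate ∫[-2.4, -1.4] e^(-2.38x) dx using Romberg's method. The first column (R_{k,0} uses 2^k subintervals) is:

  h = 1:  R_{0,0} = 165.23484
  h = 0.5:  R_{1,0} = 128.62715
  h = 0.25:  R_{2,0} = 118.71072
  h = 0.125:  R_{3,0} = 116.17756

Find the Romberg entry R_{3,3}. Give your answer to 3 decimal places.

R_{1,1} = (4·128.62715 − 165.23484) / 3 = 116.42459
R_{2,1} = 118.71072 + (118.71072 − 128.62715)/3 = 115.40524
R_{3,1} = 116.17756 + (116.17756 − 118.71072)/3 = 115.33317
R_{2,2} = (16·115.40524 − 116.42459) / 15 = 115.33728
R_{3,2} = (16·115.33317 − 115.40524) / 15 = 115.32837
R_{3,3} = (64·115.32837 − 115.33728) / 63 = 115.32823

115.328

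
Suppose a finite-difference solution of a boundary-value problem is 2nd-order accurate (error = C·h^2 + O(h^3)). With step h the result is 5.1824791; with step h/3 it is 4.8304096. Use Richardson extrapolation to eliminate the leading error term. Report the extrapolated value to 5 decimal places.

The leading error scales as h^2; refining by a factor of 3 reduces it by 3^2 = 9.
Extrapolated value = (9·A(h/3) − A(h)) / (9 − 1)
= (9·4.8304096 − 5.1824791) / 8
= 38.2912073 / 8 = 4.7864009

4.78640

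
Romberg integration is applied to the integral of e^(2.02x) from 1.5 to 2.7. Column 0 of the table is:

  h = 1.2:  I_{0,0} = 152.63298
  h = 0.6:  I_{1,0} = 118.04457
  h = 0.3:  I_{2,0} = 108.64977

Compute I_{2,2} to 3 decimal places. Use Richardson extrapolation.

I_{1,1} = 118.04457 + (118.04457 − 152.63298)/3 = 106.51510
I_{2,1} = (4·108.64977 − 118.04457) / 3 = 105.51817
I_{2,2} = 105.51817 + (105.51817 − 106.51510)/15 = 105.45171
(Column j=1 coincides with Simpson's rule on the same nodes.)

105.452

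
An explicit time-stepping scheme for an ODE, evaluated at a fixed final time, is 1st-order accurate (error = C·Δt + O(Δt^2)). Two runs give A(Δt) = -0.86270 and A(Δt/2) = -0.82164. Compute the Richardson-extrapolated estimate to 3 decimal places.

Extrapolated value = (2·A(Δt/2) − A(Δt)) / (2 − 1)
= (2·(-0.82164) − (-0.86270)) / 1
= -0.78058 / 1 = -0.78058

-0.781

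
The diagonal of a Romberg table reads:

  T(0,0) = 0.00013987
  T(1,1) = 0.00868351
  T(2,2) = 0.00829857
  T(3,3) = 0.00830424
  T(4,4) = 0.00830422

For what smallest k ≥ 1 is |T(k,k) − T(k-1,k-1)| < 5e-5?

k = 3

|T(1,1) − T(0,0)| = 0.00854364 ≥ 5e-5
|T(2,2) − T(1,1)| = 0.00038494 ≥ 5e-5
|T(3,3) − T(2,2)| = 0.00000567 < 5e-5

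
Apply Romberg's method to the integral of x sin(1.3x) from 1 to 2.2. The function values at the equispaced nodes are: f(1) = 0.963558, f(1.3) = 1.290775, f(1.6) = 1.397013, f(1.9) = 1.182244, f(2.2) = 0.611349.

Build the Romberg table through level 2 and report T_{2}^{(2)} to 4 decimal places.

1.4257

T_{0}^{(0)} (trapezoid, 1 panel, h=1.2000): 0.944944
T_{1}^{(0)} (trapezoid, 2 panels, h=0.6000): 1.310680
T_{2}^{(0)} (trapezoid, 4 panels, h=0.3000): 1.397246
T_{1}^{(1)} = 1.310680 + (1.310680 − 0.944944)/3 = 1.432592
T_{2}^{(1)} = 1.397246 + (1.397246 − 1.310680)/3 = 1.426101
T_{2}^{(2)} = 1.426101 + (1.426101 − 1.432592)/15 = 1.425668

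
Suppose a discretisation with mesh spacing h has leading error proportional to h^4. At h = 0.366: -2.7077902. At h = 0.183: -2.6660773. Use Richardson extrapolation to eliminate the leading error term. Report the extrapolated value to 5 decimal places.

Extrapolated value = (16·A(h/2) − A(h)) / (16 − 1)
= (16·(-2.6660773) − (-2.7077902)) / 15
= -39.9494466 / 15 = -2.6632964

-2.66330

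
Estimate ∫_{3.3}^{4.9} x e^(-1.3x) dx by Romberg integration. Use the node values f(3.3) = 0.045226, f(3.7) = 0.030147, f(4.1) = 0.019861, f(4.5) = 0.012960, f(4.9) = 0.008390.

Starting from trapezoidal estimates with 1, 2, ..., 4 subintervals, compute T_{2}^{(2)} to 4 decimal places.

T_{0}^{(0)} (trapezoid, 1 panel, h=1.6000): 0.042893
T_{1}^{(0)} (trapezoid, 2 panels, h=0.8000): 0.037335
T_{2}^{(0)} (trapezoid, 4 panels, h=0.4000): 0.035910
T_{1}^{(1)} = 0.037335 + (0.037335 − 0.042893)/3 = 0.035482
T_{2}^{(1)} = 0.035910 + (0.035910 − 0.037335)/3 = 0.035435
T_{2}^{(2)} = 0.035435 + (0.035435 − 0.035482)/15 = 0.035432

0.0354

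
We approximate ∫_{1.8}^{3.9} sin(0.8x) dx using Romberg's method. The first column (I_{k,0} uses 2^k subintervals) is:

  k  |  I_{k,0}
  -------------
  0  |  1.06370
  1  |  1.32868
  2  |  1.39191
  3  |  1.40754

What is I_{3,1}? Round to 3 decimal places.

I_{3,1} = (4·1.40754 − 1.39191) / 3 = 1.41275

1.413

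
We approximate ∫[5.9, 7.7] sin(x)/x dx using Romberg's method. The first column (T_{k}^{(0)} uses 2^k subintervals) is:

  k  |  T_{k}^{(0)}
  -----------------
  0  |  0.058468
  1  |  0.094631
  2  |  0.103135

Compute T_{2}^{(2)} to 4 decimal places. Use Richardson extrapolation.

0.1059

Richardson extrapolation on the trapezoidal column (denominator 4−1=3):
T_{1}^{(1)} = (4·0.094631 − 0.058468) / 3 = 0.106685
T_{2}^{(1)} = (4·0.103135 − 0.094631) / 3 = 0.105970
T_{2}^{(2)} = (16·0.105970 − 0.106685) / 15 = 0.105922
(Column j=1 coincides with Simpson's rule on the same nodes.)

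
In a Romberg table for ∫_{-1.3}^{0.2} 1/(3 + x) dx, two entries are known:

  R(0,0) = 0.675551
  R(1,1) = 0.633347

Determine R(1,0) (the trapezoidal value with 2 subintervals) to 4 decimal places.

0.6439

From R(1,1) = (4·R(1,0) − R(0,0))/3, solve for R(1,0):
4·R(1,0) = 3·0.633347 + 0.675551 = 2.575592
R(1,0) = 0.643898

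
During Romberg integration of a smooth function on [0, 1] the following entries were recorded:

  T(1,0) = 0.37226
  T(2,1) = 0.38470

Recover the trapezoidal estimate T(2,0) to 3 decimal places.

0.382

From T(2,1) = (4·T(2,0) − T(1,0))/3, solve for T(2,0):
4·T(2,0) = 3·0.38470 + 0.37226 = 1.52636
T(2,0) = 0.38159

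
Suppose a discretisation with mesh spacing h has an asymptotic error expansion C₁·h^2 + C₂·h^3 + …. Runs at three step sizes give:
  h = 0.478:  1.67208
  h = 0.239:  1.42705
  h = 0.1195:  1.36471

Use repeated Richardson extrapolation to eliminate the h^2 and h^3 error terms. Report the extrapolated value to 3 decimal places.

1.344

First eliminate the h^2 term (factor 2^2 = 4):
  B₁ = (4·1.42705 − 1.67208)/3 = 1.34537
  B₂ = (4·1.36471 − 1.42705)/3 = 1.34393
Then eliminate the h^3 term (factor 2^3 = 8):
  (8·1.34393 − 1.34537)/7 = 1.34372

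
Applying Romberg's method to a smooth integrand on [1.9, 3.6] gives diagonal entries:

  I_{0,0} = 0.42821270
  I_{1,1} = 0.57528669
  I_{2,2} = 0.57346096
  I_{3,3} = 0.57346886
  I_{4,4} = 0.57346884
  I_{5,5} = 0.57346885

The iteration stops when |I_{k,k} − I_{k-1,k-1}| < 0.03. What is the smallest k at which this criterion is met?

|I_{1,1} − I_{0,0}| = 0.14707399 ≥ 0.03
|I_{2,2} − I_{1,1}| = 0.00182573 < 0.03

k = 2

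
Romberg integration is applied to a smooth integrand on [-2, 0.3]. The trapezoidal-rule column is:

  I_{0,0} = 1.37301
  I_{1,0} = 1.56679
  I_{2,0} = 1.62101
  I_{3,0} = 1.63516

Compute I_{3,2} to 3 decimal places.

Richardson extrapolation on the trapezoidal column (denominator 4−1=3):
I_{2,1} = 1.62101 + (1.62101 − 1.56679)/3 = 1.63908
I_{3,1} = (4·1.63516 − 1.62101) / 3 = 1.63988
I_{3,2} = (16·1.63988 − 1.63908) / 15 = 1.63993

1.640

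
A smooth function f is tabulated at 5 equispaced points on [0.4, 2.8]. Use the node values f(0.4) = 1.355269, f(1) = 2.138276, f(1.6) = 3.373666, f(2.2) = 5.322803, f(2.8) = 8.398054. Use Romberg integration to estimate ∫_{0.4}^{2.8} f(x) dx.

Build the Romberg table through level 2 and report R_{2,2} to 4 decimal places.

9.2670

R_{0,0} (trapezoid, 1 panel, h=2.4000): 11.703988
R_{1,0} (trapezoid, 2 panels, h=1.2000): 9.900393
R_{2,0} (trapezoid, 4 panels, h=0.6000): 9.426844
R_{1,1} = 9.900393 + (9.900393 − 11.703988)/3 = 9.299195
R_{2,1} = 9.426844 + (9.426844 − 9.900393)/3 = 9.268994
R_{2,2} = 9.268994 + (9.268994 − 9.299195)/15 = 9.266981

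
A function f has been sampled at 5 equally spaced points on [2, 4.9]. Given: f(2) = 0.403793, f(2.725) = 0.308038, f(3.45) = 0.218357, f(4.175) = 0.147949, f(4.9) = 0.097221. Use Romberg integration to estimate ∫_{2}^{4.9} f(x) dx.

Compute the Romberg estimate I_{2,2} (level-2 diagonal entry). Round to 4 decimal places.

I_{0,0} (trapezoid, 1 panel, h=2.9000): 0.726470
I_{1,0} (trapezoid, 2 panels, h=1.4500): 0.679853
I_{2,0} (trapezoid, 4 panels, h=0.7250): 0.670517
I_{1,1} = 0.679853 + (0.679853 − 0.726470)/3 = 0.664314
I_{2,1} = 0.670517 + (0.670517 − 0.679853)/3 = 0.667405
I_{2,2} = 0.667405 + (0.667405 − 0.664314)/15 = 0.667611

0.6676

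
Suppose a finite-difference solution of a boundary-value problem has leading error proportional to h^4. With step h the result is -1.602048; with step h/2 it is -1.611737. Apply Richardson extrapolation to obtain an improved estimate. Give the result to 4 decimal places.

Extrapolated value = (16·A(h/2) − A(h)) / (16 − 1)
= (16·(-1.611737) − (-1.602048)) / 15
= -24.185744 / 15 = -1.612383

-1.6124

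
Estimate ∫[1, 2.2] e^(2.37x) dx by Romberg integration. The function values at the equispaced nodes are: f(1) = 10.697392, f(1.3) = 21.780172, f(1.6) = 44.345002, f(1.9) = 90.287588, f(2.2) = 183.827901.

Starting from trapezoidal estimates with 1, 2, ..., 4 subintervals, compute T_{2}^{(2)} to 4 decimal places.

73.0665

T_{0}^{(0)} (trapezoid, 1 panel, h=1.2000): 116.715176
T_{1}^{(0)} (trapezoid, 2 panels, h=0.6000): 84.964589
T_{2}^{(0)} (trapezoid, 4 panels, h=0.3000): 76.102623
T_{1}^{(1)} = 84.964589 + (84.964589 − 116.715176)/3 = 74.381060
T_{2}^{(1)} = 76.102623 + (76.102623 − 84.964589)/3 = 73.148634
T_{2}^{(2)} = 73.148634 + (73.148634 − 74.381060)/15 = 73.066472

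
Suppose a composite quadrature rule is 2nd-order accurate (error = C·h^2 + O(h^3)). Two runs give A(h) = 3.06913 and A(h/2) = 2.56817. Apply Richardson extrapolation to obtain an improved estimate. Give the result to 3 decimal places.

The leading error scales as h^2; refining by a factor of 2 reduces it by 2^2 = 4.
Extrapolated value = (4·A(h/2) − A(h)) / (4 − 1)
= (4·2.56817 − 3.06913) / 3
= 7.20355 / 3 = 2.40118

2.401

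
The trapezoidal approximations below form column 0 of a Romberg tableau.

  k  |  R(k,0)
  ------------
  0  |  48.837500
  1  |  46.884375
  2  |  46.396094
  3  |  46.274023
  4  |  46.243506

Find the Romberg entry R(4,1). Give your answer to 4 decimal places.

R(4,1) = 46.243506 + (46.243506 − 46.274023)/3 = 46.233334

46.2333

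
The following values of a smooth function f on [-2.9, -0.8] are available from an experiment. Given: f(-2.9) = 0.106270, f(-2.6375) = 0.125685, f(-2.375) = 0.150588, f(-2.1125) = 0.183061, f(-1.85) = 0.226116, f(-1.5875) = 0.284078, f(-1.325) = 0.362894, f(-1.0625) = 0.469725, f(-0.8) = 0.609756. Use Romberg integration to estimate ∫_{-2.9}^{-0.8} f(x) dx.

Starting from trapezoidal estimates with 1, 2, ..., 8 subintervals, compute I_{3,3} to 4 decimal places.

0.5640

I_{0,0} (trapezoid, 1 panel, h=2.1000): 0.751827
I_{1,0} (trapezoid, 2 panels, h=1.0500): 0.613335
I_{2,0} (trapezoid, 4 panels, h=0.5250): 0.576246
I_{3,0} (trapezoid, 8 panels, h=0.2625): 0.567042
I_{1,1} = 0.613335 + (0.613335 − 0.751827)/3 = 0.567171
I_{2,1} = 0.576246 + (0.576246 − 0.613335)/3 = 0.563883
I_{3,1} = 0.567042 + (0.567042 − 0.576246)/3 = 0.563974
I_{2,2} = 0.563883 + (0.563883 − 0.567171)/15 = 0.563664
I_{3,2} = 0.563974 + (0.563974 − 0.563883)/15 = 0.563980
I_{3,3} = 0.563980 + (0.563980 − 0.563664)/63 = 0.563985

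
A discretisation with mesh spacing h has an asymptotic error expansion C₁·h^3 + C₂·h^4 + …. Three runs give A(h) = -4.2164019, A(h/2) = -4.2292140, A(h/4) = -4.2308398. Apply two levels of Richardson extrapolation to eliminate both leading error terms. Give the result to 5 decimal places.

First eliminate the h^3 term (factor 2^3 = 8):
  B₁ = (8·(-4.2292140) − (-4.2164019))/7 = -4.2310443
  B₂ = (8·(-4.2308398) − (-4.2292140))/7 = -4.2310721
Then eliminate the h^4 term (factor 2^4 = 16):
  (16·(-4.2310721) − (-4.2310443))/15 = -4.2310740

-4.23107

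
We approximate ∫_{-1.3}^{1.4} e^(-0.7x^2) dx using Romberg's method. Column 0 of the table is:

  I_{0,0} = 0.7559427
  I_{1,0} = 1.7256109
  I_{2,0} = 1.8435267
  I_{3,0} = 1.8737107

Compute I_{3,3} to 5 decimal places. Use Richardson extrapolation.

Richardson extrapolation on the trapezoidal column (denominator 4−1=3):
I_{1,1} = 1.7256109 + (1.7256109 − 0.7559427)/3 = 2.0488336
I_{2,1} = (4·1.8435267 − 1.7256109) / 3 = 1.8828320
I_{3,1} = (4·1.8737107 − 1.8435267) / 3 = 1.8837720
I_{2,2} = 1.8828320 + (1.8828320 − 2.0488336)/15 = 1.8717652
I_{3,2} = 1.8837720 + (1.8837720 − 1.8828320)/15 = 1.8838347
I_{3,3} = (64·1.8838347 − 1.8717652) / 63 = 1.8840263

1.88403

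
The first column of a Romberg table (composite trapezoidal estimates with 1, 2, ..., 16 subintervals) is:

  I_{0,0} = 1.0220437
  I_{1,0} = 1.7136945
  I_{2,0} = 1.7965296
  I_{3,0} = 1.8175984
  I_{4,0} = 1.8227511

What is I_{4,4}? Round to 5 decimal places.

1.82445

Richardson extrapolation on the trapezoidal column (denominator 4−1=3):
I_{1,1} = (4·1.7136945 − 1.0220437) / 3 = 1.9442448
I_{2,1} = (4·1.7965296 − 1.7136945) / 3 = 1.8241413
I_{3,1} = (4·1.8175984 − 1.7965296) / 3 = 1.8246213
I_{4,1} = 1.8227511 + (1.8227511 − 1.8175984)/3 = 1.8244687
I_{2,2} = (16·1.8241413 − 1.9442448) / 15 = 1.8161344
I_{3,2} = 1.8246213 + (1.8246213 − 1.8241413)/15 = 1.8246533
I_{4,2} = 1.8244687 + (1.8244687 − 1.8246213)/15 = 1.8244585
I_{3,3} = (64·1.8246533 − 1.8161344) / 63 = 1.8247885
I_{4,3} = (64·1.8244585 − 1.8246533) / 63 = 1.8244554
I_{4,4} = 1.8244554 + (1.8244554 − 1.8247885)/255 = 1.8244541
(Column j=1 coincides with Simpson's rule on the same nodes.)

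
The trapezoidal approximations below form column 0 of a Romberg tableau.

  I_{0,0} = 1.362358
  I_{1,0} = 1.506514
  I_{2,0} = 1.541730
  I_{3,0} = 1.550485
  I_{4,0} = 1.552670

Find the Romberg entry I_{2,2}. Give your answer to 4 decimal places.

1.5534

Richardson extrapolation on the trapezoidal column (denominator 4−1=3):
I_{1,1} = (4·1.506514 − 1.362358) / 3 = 1.554566
I_{2,1} = 1.541730 + (1.541730 − 1.506514)/3 = 1.553469
I_{2,2} = 1.553469 + (1.553469 − 1.554566)/15 = 1.553396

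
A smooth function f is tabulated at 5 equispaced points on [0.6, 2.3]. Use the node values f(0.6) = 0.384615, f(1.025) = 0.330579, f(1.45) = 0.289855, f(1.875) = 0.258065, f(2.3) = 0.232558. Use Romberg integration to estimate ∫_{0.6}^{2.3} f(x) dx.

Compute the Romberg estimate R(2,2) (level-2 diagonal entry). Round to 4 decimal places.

0.5031

R(0,0) (trapezoid, 1 panel, h=1.7000): 0.524597
R(1,0) (trapezoid, 2 panels, h=0.8500): 0.508675
R(2,0) (trapezoid, 4 panels, h=0.4250): 0.504511
R(1,1) = 0.508675 + (0.508675 − 0.524597)/3 = 0.503368
R(2,1) = 0.504511 + (0.504511 − 0.508675)/3 = 0.503123
R(2,2) = 0.503123 + (0.503123 − 0.503368)/15 = 0.503107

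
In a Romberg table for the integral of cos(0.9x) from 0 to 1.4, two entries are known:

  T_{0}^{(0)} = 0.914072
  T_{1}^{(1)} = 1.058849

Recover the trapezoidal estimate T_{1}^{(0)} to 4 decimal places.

1.0227

From T_{1}^{(1)} = (4·T_{1}^{(0)} − T_{0}^{(0)})/3, solve for T_{1}^{(0)}:
4·T_{1}^{(0)} = 3·1.058849 + 0.914072 = 4.090619
T_{1}^{(0)} = 1.022655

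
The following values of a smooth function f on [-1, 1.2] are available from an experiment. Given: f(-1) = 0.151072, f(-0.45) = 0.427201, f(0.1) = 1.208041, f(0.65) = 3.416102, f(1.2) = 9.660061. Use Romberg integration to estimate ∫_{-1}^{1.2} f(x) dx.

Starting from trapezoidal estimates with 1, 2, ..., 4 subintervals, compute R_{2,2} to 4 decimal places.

R_{0,0} (trapezoid, 1 panel, h=2.2000): 10.792246
R_{1,0} (trapezoid, 2 panels, h=1.1000): 6.724968
R_{2,0} (trapezoid, 4 panels, h=0.5500): 5.476301
R_{1,1} = 6.724968 + (6.724968 − 10.792246)/3 = 5.369209
R_{2,1} = 5.476301 + (5.476301 − 6.724968)/3 = 5.060079
R_{2,2} = 5.060079 + (5.060079 − 5.369209)/15 = 5.039470

5.0395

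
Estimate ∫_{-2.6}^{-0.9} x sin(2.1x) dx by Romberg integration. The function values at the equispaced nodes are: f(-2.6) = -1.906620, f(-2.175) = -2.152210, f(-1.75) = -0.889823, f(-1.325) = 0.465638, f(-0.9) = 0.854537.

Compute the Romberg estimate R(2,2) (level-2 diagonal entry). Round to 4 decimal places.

R(0,0) (trapezoid, 1 panel, h=1.7000): -0.894271
R(1,0) (trapezoid, 2 panels, h=0.8500): -1.203485
R(2,0) (trapezoid, 4 panels, h=0.4250): -1.318536
R(1,1) = -1.203485 + (-1.203485 − (-0.894271))/3 = -1.306556
R(2,1) = -1.318536 + (-1.318536 − (-1.203485))/3 = -1.356886
R(2,2) = -1.356886 + (-1.356886 − (-1.306556))/15 = -1.360241

-1.3602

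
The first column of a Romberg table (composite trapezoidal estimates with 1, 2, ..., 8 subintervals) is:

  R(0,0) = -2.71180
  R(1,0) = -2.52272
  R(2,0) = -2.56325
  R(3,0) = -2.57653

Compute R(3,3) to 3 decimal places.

-2.581

Richardson extrapolation on the trapezoidal column (denominator 4−1=3):
R(1,1) = -2.52272 + (-2.52272 − (-2.71180))/3 = -2.45969
R(2,1) = (4·(-2.56325) − (-2.52272)) / 3 = -2.57676
R(3,1) = (4·(-2.57653) − (-2.56325)) / 3 = -2.58096
R(2,2) = -2.57676 + (-2.57676 − (-2.45969))/15 = -2.58456
R(3,2) = -2.58096 + (-2.58096 − (-2.57676))/15 = -2.58124
R(3,3) = (64·(-2.58124) − (-2.58456)) / 63 = -2.58119
(Column j=1 coincides with Simpson's rule on the same nodes.)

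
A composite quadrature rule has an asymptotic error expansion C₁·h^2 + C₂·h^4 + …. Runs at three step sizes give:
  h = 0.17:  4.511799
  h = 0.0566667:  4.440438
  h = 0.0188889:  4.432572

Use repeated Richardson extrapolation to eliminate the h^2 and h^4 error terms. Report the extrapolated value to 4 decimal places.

4.4316

First eliminate the h^2 term (factor 3^2 = 9):
  B₁ = (9·4.440438 − 4.511799)/8 = 4.431518
  B₂ = (9·4.432572 − 4.440438)/8 = 4.431589
Then eliminate the h^4 term (factor 3^4 = 81):
  (81·4.431589 − 4.431518)/80 = 4.431590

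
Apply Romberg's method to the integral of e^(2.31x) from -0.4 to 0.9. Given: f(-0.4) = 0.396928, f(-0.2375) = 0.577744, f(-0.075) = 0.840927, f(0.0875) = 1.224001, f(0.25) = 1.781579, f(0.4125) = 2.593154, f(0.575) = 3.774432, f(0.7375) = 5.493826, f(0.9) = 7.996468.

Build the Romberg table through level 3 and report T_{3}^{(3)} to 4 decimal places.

T_{0}^{(0)} (trapezoid, 1 panel, h=1.3000): 5.455707
T_{1}^{(0)} (trapezoid, 2 panels, h=0.6500): 3.885880
T_{2}^{(0)} (trapezoid, 4 panels, h=0.3250): 3.442932
T_{3}^{(0)} (trapezoid, 8 panels, h=0.1625): 3.328384
T_{1}^{(1)} = 3.885880 + (3.885880 − 5.455707)/3 = 3.362604
T_{2}^{(1)} = 3.442932 + (3.442932 − 3.885880)/3 = 3.295283
T_{3}^{(1)} = 3.328384 + (3.328384 − 3.442932)/3 = 3.290201
T_{2}^{(2)} = 3.295283 + (3.295283 − 3.362604)/15 = 3.290795
T_{3}^{(2)} = 3.290201 + (3.290201 − 3.295283)/15 = 3.289862
T_{3}^{(3)} = 3.289862 + (3.289862 − 3.290795)/63 = 3.289847

3.2898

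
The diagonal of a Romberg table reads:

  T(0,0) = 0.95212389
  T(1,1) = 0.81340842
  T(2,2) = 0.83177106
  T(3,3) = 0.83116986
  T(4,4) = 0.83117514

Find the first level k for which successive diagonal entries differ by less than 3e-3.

|T(1,1) − T(0,0)| = 0.13871547 ≥ 3e-3
|T(2,2) − T(1,1)| = 0.01836264 ≥ 3e-3
|T(3,3) − T(2,2)| = 0.00060120 < 3e-3

k = 3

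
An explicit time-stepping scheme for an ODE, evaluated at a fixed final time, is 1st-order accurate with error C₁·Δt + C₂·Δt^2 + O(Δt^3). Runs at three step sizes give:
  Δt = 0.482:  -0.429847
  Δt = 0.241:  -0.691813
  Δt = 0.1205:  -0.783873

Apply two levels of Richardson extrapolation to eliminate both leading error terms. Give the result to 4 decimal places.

-0.8500

First eliminate the Δt term (factor 2^1 = 2):
  B₁ = (2·(-0.691813) − (-0.429847))/1 = -0.953779
  B₂ = (2·(-0.783873) − (-0.691813))/1 = -0.875933
Then eliminate the Δt^2 term (factor 2^2 = 4):
  (4·(-0.875933) − (-0.953779))/3 = -0.849984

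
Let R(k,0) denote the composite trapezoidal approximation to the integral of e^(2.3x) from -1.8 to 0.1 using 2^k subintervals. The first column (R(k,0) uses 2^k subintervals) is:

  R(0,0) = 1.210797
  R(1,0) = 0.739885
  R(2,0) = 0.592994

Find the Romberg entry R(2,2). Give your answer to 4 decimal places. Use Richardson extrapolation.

Richardson extrapolation on the trapezoidal column (denominator 4−1=3):
R(1,1) = 0.739885 + (0.739885 − 1.210797)/3 = 0.582914
R(2,1) = 0.592994 + (0.592994 − 0.739885)/3 = 0.544030
R(2,2) = 0.544030 + (0.544030 − 0.582914)/15 = 0.541438

0.5414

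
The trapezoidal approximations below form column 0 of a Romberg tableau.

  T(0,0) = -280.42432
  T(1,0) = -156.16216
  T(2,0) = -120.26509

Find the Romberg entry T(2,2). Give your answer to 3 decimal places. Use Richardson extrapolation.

-107.870

Richardson extrapolation on the trapezoidal column (denominator 4−1=3):
T(1,1) = -156.16216 + (-156.16216 − (-280.42432))/3 = -114.74144
T(2,1) = -120.26509 + (-120.26509 − (-156.16216))/3 = -108.29940
T(2,2) = -108.29940 + (-108.29940 − (-114.74144))/15 = -107.86993
(Column j=1 coincides with Simpson's rule on the same nodes.)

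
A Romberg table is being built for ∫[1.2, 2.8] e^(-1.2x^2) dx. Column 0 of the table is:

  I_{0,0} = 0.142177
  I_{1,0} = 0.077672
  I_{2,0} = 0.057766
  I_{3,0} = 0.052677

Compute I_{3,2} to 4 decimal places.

0.0510

Richardson extrapolation on the trapezoidal column (denominator 4−1=3):
I_{2,1} = 0.057766 + (0.057766 − 0.077672)/3 = 0.051131
I_{3,1} = (4·0.052677 − 0.057766) / 3 = 0.050981
I_{3,2} = (16·0.050981 − 0.051131) / 15 = 0.050971
(Column j=1 coincides with Simpson's rule on the same nodes.)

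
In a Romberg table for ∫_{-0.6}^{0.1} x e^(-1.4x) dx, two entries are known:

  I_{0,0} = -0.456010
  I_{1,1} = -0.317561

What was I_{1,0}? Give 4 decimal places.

From I_{1,1} = (4·I_{1,0} − I_{0,0})/3, solve for I_{1,0}:
4·I_{1,0} = 3·(-0.317561) + (-0.456010) = -1.408693
I_{1,0} = -0.352173

-0.3522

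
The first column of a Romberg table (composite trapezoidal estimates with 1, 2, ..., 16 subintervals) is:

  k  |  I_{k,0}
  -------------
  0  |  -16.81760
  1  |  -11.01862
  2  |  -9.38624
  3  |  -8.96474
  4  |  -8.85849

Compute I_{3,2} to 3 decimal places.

Richardson extrapolation on the trapezoidal column (denominator 4−1=3):
I_{2,1} = -9.38624 + (-9.38624 − (-11.01862))/3 = -8.84211
I_{3,1} = (4·(-8.96474) − (-9.38624)) / 3 = -8.82424
I_{3,2} = (16·(-8.82424) − (-8.84211)) / 15 = -8.82305

-8.823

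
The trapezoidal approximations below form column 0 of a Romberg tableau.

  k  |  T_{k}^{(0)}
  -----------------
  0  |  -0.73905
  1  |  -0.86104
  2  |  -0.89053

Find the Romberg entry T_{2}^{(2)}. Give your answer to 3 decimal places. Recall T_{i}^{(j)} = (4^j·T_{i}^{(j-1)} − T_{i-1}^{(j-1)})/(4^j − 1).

-0.900

Richardson extrapolation on the trapezoidal column (denominator 4−1=3):
T_{1}^{(1)} = (4·(-0.86104) − (-0.73905)) / 3 = -0.90170
T_{2}^{(1)} = -0.89053 + (-0.89053 − (-0.86104))/3 = -0.90036
T_{2}^{(2)} = -0.90036 + (-0.90036 − (-0.90170))/15 = -0.90027
(Column j=1 coincides with Simpson's rule on the same nodes.)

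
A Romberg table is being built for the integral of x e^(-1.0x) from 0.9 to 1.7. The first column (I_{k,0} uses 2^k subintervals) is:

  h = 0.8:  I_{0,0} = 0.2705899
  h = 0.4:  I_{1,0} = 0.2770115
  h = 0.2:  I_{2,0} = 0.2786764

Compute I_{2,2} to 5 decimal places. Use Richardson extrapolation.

0.27924

Richardson extrapolation on the trapezoidal column (denominator 4−1=3):
I_{1,1} = 0.2770115 + (0.2770115 − 0.2705899)/3 = 0.2791520
I_{2,1} = (4·0.2786764 − 0.2770115) / 3 = 0.2792314
I_{2,2} = 0.2792314 + (0.2792314 − 0.2791520)/15 = 0.2792367
(Column j=1 coincides with Simpson's rule on the same nodes.)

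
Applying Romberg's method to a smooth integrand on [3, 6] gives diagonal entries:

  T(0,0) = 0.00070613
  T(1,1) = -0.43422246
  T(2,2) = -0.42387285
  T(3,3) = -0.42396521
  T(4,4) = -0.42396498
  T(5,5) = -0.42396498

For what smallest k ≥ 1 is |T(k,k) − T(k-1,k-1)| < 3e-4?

k = 3

|T(1,1) − T(0,0)| = 0.43492859 ≥ 3e-4
|T(2,2) − T(1,1)| = 0.01034961 ≥ 3e-4
|T(3,3) − T(2,2)| = 0.00009236 < 3e-4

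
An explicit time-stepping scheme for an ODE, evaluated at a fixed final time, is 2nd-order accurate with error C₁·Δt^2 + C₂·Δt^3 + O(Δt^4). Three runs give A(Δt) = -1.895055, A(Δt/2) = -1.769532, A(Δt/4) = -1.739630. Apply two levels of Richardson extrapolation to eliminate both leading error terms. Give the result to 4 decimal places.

-1.7299

First eliminate the Δt^2 term (factor 2^2 = 4):
  B₁ = (4·(-1.769532) − (-1.895055))/3 = -1.727691
  B₂ = (4·(-1.739630) − (-1.769532))/3 = -1.729663
Then eliminate the Δt^3 term (factor 2^3 = 8):
  (8·(-1.729663) − (-1.727691))/7 = -1.729945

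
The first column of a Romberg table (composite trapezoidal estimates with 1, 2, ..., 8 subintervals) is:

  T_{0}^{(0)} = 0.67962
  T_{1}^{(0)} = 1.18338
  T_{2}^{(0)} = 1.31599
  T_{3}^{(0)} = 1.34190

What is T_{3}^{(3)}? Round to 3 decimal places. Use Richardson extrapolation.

T_{1}^{(1)} = (4·1.18338 − 0.67962) / 3 = 1.35130
T_{2}^{(1)} = (4·1.31599 − 1.18338) / 3 = 1.36019
T_{3}^{(1)} = 1.34190 + (1.34190 − 1.31599)/3 = 1.35054
T_{2}^{(2)} = 1.36019 + (1.36019 − 1.35130)/15 = 1.36078
T_{3}^{(2)} = 1.35054 + (1.35054 − 1.36019)/15 = 1.34990
T_{3}^{(3)} = 1.34990 + (1.34990 − 1.36078)/63 = 1.34973

1.350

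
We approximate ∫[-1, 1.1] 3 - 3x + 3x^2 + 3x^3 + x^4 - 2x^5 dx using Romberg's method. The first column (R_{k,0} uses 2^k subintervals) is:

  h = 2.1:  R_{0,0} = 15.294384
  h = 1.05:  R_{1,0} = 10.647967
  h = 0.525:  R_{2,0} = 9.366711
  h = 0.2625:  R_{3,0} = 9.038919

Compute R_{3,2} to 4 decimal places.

Richardson extrapolation on the trapezoidal column (denominator 4−1=3):
R_{2,1} = (4·9.366711 − 10.647967) / 3 = 8.939626
R_{3,1} = (4·9.038919 − 9.366711) / 3 = 8.929655
R_{3,2} = (16·8.929655 − 8.939626) / 15 = 8.928990

8.9290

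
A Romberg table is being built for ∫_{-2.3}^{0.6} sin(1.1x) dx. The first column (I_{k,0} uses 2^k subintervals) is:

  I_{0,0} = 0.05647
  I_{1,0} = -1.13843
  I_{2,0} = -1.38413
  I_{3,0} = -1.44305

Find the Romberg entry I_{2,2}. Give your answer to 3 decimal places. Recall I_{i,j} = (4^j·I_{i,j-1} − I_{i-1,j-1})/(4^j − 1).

Richardson extrapolation on the trapezoidal column (denominator 4−1=3):
I_{1,1} = -1.13843 + (-1.13843 − 0.05647)/3 = -1.53673
I_{2,1} = (4·(-1.38413) − (-1.13843)) / 3 = -1.46603
I_{2,2} = -1.46603 + (-1.46603 − (-1.53673))/15 = -1.46132

-1.461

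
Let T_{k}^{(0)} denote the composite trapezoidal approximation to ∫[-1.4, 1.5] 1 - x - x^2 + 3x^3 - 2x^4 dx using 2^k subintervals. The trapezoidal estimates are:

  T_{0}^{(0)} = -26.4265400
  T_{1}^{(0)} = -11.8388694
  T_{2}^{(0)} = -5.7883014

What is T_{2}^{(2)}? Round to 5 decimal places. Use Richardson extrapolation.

-3.55779

Richardson extrapolation on the trapezoidal column (denominator 4−1=3):
T_{1}^{(1)} = (4·(-11.8388694) − (-26.4265400)) / 3 = -6.9763125
T_{2}^{(1)} = (4·(-5.7883014) − (-11.8388694)) / 3 = -3.7714454
T_{2}^{(2)} = -3.7714454 + (-3.7714454 − (-6.9763125))/15 = -3.5577876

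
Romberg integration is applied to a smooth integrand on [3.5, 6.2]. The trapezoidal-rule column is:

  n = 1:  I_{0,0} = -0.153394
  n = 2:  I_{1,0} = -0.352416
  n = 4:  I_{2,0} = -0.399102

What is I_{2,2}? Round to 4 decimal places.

I_{1,1} = (4·(-0.352416) − (-0.153394)) / 3 = -0.418757
I_{2,1} = (4·(-0.399102) − (-0.352416)) / 3 = -0.414664
I_{2,2} = -0.414664 + (-0.414664 − (-0.418757))/15 = -0.414391

-0.4144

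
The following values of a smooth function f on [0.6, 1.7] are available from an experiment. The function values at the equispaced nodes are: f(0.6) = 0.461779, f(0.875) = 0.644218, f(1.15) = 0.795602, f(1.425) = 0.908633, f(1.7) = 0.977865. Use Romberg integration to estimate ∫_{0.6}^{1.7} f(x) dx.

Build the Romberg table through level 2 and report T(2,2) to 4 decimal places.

T(0,0) (trapezoid, 1 panel, h=1.1000): 0.791804
T(1,0) (trapezoid, 2 panels, h=0.5500): 0.833483
T(2,0) (trapezoid, 4 panels, h=0.2750): 0.843776
T(1,1) = 0.833483 + (0.833483 − 0.791804)/3 = 0.847376
T(2,1) = 0.843776 + (0.843776 − 0.833483)/3 = 0.847207
T(2,2) = 0.847207 + (0.847207 − 0.847376)/15 = 0.847196

0.8472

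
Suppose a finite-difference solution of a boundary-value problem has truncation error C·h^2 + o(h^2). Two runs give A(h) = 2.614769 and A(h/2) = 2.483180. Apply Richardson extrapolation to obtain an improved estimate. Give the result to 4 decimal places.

2.4393

Extrapolated value = (4·A(h/2) − A(h)) / (4 − 1)
= (4·2.483180 − 2.614769) / 3
= 7.317951 / 3 = 2.439317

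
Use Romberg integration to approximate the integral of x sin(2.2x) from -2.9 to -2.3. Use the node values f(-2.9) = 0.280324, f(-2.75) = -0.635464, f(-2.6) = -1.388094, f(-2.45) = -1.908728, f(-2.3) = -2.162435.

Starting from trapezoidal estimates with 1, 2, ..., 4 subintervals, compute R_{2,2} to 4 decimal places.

-0.7416

R_{0,0} (trapezoid, 1 panel, h=0.6000): -0.564633
R_{1,0} (trapezoid, 2 panels, h=0.3000): -0.698745
R_{2,0} (trapezoid, 4 panels, h=0.1500): -0.731001
R_{1,1} = -0.698745 + (-0.698745 − (-0.564633))/3 = -0.743449
R_{2,1} = -0.731001 + (-0.731001 − (-0.698745))/3 = -0.741753
R_{2,2} = -0.741753 + (-0.741753 − (-0.743449))/15 = -0.741640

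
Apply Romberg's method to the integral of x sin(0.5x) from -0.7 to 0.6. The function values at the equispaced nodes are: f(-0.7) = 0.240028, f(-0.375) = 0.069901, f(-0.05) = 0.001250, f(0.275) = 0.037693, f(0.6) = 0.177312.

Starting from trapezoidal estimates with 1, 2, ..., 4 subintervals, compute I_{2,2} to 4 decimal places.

I_{0,0} (trapezoid, 1 panel, h=1.3000): 0.271271
I_{1,0} (trapezoid, 2 panels, h=0.6500): 0.136448
I_{2,0} (trapezoid, 4 panels, h=0.3250): 0.103192
I_{1,1} = 0.136448 + (0.136448 − 0.271271)/3 = 0.091507
I_{2,1} = 0.103192 + (0.103192 − 0.136448)/3 = 0.092107
I_{2,2} = 0.092107 + (0.092107 − 0.091507)/15 = 0.092147

0.0921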